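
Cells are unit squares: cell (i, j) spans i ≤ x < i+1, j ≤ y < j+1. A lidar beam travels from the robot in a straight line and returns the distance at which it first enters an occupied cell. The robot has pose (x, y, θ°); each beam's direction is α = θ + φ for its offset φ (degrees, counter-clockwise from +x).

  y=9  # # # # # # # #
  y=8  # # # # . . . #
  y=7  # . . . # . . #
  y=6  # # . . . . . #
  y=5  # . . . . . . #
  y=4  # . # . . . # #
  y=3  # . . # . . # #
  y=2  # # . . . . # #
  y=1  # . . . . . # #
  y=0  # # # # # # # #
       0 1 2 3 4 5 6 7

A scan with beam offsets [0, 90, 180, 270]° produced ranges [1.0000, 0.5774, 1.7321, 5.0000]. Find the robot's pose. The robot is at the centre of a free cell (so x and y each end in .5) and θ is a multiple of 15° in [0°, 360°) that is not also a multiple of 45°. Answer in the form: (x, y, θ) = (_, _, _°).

(x, y, θ) = (6.5, 7.5, 300°)

Candidates: 36 free-cell centres × 16 headings = 576 poses. Raycast each; keep the one whose scan matches to 4 dp.
  (2.5, 5.5, 60°): beam 1 = 2.8868 ≠ 1.0000 ✗
  (3.5, 4.5, 195°): beam 1 = 0.5176 ≠ 1.0000 ✗
  (3.5, 7.5, 255°): beam 1 = 2.5882 ≠ 1.0000 ✗
  (4.5, 2.5, 345°): beam 1 = 1.5529 ≠ 1.0000 ✗
  …
  (6.5, 7.5, 300°): r_1=1.0000, r_2=0.5774, r_3=1.7321, r_4=5.0000 — all match ✓
Unique over the lattice → pose = (6.5, 7.5, 300°).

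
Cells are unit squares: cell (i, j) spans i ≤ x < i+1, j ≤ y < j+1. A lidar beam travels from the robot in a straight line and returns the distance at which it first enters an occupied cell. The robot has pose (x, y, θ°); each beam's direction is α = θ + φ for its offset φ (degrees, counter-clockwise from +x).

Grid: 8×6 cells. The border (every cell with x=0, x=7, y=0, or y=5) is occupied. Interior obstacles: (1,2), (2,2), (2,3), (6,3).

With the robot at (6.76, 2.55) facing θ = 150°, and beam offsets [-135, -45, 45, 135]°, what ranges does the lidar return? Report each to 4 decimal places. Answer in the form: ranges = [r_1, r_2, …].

beam 1: φ=-135°, α=15°
  d=(0.9659,0.2588)  start (6,2)  tX=0.2485 tY=1.7387  stride 1/|dx|=1.0353 1/|dy|=3.8637
    cross x-line → (7,2), t=0.2485 (wall)
  → r_1 = 0.2485
beam 2: φ=-45°, α=105°
  d=(-0.2588,0.9659)  start (6,2)  tX=2.9364 tY=0.4659  stride 1/|dx|=3.8637 1/|dy|=1.0353
    cross y-line → (6,3), t=0.4659 (wall)
  → r_2 = 0.4659
beam 3: φ=45°, α=195°
  d=(-0.9659,-0.2588)  start (6,2)  tX=0.7868 tY=2.1250  stride 1/|dx|=1.0353 1/|dy|=3.8637
    cross x-line → (5,2), t=0.7868
    cross x-line → (4,2), t=1.8221
    cross y-line → (4,1), t=2.1250
    cross x-line → (3,1), t=2.8574
    cross x-line → (2,1), t=3.8926
    cross x-line → (1,1), t=4.9279
    cross x-line → (0,1), t=5.9632 (wall)
  → r_3 = 5.9632
beam 4: φ=135°, α=285°
  d=(0.2588,-0.9659)  start (6,2)  tX=0.9273 tY=0.5694  stride 1/|dx|=3.8637 1/|dy|=1.0353
    cross y-line → (6,1), t=0.5694
    cross x-line → (7,1), t=0.9273 (wall)
  → r_4 = 0.9273

ranges = [0.2485, 0.4659, 5.9632, 0.9273]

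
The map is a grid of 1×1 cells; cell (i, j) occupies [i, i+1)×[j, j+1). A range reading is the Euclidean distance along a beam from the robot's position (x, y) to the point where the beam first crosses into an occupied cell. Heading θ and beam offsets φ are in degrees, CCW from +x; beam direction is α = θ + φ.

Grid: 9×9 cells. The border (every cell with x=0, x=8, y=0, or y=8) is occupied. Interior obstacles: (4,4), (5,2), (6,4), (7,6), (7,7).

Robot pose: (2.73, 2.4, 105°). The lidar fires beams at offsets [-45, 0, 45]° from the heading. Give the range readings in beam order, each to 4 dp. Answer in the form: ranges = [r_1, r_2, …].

ranges = [2.5400, 5.7975, 1.9976]

beam 1: φ=-45°, α=60°
  d=(0.5000,0.8660)  start (2,2)  tX=0.5400 tY=0.6928  stride 1/|dx|=2.0000 1/|dy|=1.1547
    cross x-line → (3,2), t=0.5400
    cross y-line → (3,3), t=0.6928
    cross y-line → (3,4), t=1.8475
    cross x-line → (4,4), t=2.5400 (wall)
  → r_1 = 2.5400
beam 2: φ=0°, α=105°
  d=(-0.2588,0.9659)  start (2,2)  tX=2.8205 tY=0.6212  stride 1/|dx|=3.8637 1/|dy|=1.0353
    cross y-line → (2,3), t=0.6212
    cross y-line → (2,4), t=1.6564
    cross y-line → (2,5), t=2.6917
    cross x-line → (1,5), t=2.8205
    cross y-line → (1,6), t=3.7270
    cross y-line → (1,7), t=4.7623
    cross y-line → (1,8), t=5.7975 (wall)
  → r_2 = 5.7975
beam 3: φ=45°, α=150°
  d=(-0.8660,0.5000)  start (2,2)  tX=0.8429 tY=1.2000  stride 1/|dx|=1.1547 1/|dy|=2.0000
    cross x-line → (1,2), t=0.8429
    cross y-line → (1,3), t=1.2000
    cross x-line → (0,3), t=1.9976 (wall)
  → r_3 = 1.9976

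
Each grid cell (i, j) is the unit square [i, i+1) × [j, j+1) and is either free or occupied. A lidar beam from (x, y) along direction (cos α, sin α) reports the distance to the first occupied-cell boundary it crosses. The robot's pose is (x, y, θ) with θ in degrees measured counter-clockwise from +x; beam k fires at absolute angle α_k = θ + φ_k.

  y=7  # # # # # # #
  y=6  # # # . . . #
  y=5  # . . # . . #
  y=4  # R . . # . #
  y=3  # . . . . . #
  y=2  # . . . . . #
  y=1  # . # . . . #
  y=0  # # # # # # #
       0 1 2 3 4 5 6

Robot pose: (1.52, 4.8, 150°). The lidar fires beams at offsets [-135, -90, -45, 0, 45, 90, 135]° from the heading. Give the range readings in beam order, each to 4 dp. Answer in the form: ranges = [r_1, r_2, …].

ranges = [1.5322, 1.3856, 1.2423, 0.6004, 0.5383, 1.0400, 2.8988]

beam 1: φ=-135°, α=15°
  cosα=0.9659 sinα=0.2588 | (1,4) | tMaxX 0.4969 tMaxY 0.7727 | tΔX 1.0353 tΔY 3.8637
    t=0.4969 [x] (2,4)
    t=0.7727 [y] (2,5)
    t=1.5322 [x] (3,5) — stop
  → r_1 = 1.5322
beam 2: φ=-90°, α=60°
  cosα=0.5000 sinα=0.8660 | (1,4) | tMaxX 0.9600 tMaxY 0.2309 | tΔX 2.0000 tΔY 1.1547
    t=0.2309 [y] (1,5)
    t=0.9600 [x] (2,5)
    t=1.3856 [y] (2,6) — stop
  → r_2 = 1.3856
beam 3: φ=-45°, α=105°
  cosα=-0.2588 sinα=0.9659 | (1,4) | tMaxX 2.0091 tMaxY 0.2071 | tΔX 3.8637 tΔY 1.0353
    t=0.2071 [y] (1,5)
    t=1.2423 [y] (1,6) — stop
  → r_3 = 1.2423
beam 4: φ=0°, α=150°
  cosα=-0.8660 sinα=0.5000 | (1,4) | tMaxX 0.6004 tMaxY 0.4000 | tΔX 1.1547 tΔY 2.0000
    t=0.4000 [y] (1,5)
    t=0.6004 [x] (0,5) — stop
  → r_4 = 0.6004
beam 5: φ=45°, α=195°
  cosα=-0.9659 sinα=-0.2588 | (1,4) | tMaxX 0.5383 tMaxY 3.0910 | tΔX 1.0353 tΔY 3.8637
    t=0.5383 [x] (0,4) — stop
  → r_5 = 0.5383
beam 6: φ=90°, α=240°
  cosα=-0.5000 sinα=-0.8660 | (1,4) | tMaxX 1.0400 tMaxY 0.9238 | tΔX 2.0000 tΔY 1.1547
    t=0.9238 [y] (1,3)
    t=1.0400 [x] (0,3) — stop
  → r_6 = 1.0400
beam 7: φ=135°, α=285°
  cosα=0.2588 sinα=-0.9659 | (1,4) | tMaxX 1.8546 tMaxY 0.8282 | tΔX 3.8637 tΔY 1.0353
    t=0.8282 [y] (1,3)
    t=1.8546 [x] (2,3)
    t=1.8635 [y] (2,2)
    t=2.8988 [y] (2,1) — stop
  → r_7 = 2.8988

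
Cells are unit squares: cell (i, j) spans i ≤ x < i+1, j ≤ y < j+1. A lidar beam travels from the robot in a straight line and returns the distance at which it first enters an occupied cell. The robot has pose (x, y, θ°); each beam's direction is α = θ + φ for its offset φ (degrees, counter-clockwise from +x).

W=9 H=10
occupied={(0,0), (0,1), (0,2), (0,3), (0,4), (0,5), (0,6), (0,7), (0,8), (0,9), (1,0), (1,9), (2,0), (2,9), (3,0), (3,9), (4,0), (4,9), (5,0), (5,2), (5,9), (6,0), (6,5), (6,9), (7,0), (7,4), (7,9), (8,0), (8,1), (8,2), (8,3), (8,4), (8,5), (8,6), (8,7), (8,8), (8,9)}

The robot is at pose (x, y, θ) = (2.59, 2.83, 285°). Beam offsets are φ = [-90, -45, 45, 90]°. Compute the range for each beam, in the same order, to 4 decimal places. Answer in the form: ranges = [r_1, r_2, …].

ranges = [1.6461, 2.1131, 3.6600, 4.5656]

beam 1: φ=-90°, α=195°
  dir = (cos 195°, sin 195°) = (-0.9659, -0.2588); from cell (2,2)
  next x-line at t=0.6108, next y-line at t=3.2069; Δt_x=1.0353, Δt_y=3.8637
    x: enter (1,2) at t=0.6108
    x: enter (0,2) at t=1.6461 ← occupied
  → r_1 = 1.6461
beam 2: φ=-45°, α=240°
  dir = (cos 240°, sin 240°) = (-0.5000, -0.8660); from cell (2,2)
  next x-line at t=1.1800, next y-line at t=0.9584; Δt_x=2.0000, Δt_y=1.1547
    y: enter (2,1) at t=0.9584
    x: enter (1,1) at t=1.1800
    y: enter (1,0) at t=2.1131 ← occupied
  → r_2 = 2.1131
beam 3: φ=45°, α=330°
  dir = (cos 330°, sin 330°) = (0.8660, -0.5000); from cell (2,2)
  next x-line at t=0.4734, next y-line at t=1.6600; Δt_x=1.1547, Δt_y=2.0000
    x: enter (3,2) at t=0.4734
    x: enter (4,2) at t=1.6281
    y: enter (4,1) at t=1.6600
    x: enter (5,1) at t=2.7828
    y: enter (5,0) at t=3.6600 ← occupied
  → r_3 = 3.6600
beam 4: φ=90°, α=15°
  dir = (cos 15°, sin 15°) = (0.9659, 0.2588); from cell (2,2)
  next x-line at t=0.4245, next y-line at t=0.6568; Δt_x=1.0353, Δt_y=3.8637
    x: enter (3,2) at t=0.4245
    y: enter (3,3) at t=0.6568
    x: enter (4,3) at t=1.4597
    x: enter (5,3) at t=2.4950
    x: enter (6,3) at t=3.5303
    y: enter (6,4) at t=4.5205
    x: enter (7,4) at t=4.5656 ← occupied
  → r_4 = 4.5656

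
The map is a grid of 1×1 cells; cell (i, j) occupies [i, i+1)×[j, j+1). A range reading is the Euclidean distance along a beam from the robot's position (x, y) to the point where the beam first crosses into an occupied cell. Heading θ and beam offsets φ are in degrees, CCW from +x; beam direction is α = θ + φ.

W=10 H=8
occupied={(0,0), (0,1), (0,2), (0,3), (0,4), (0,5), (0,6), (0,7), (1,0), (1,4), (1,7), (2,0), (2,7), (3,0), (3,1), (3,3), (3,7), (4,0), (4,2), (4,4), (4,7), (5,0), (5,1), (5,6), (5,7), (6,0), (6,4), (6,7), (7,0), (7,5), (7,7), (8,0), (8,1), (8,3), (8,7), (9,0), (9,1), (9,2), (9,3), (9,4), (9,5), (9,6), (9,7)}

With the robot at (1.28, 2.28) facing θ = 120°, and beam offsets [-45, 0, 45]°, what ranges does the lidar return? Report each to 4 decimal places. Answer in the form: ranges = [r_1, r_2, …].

beam 1: φ=-45°, α=75°
  d=(0.2588,0.9659)  start (1,2)  tX=2.7819 tY=0.7454  stride 1/|dx|=3.8637 1/|dy|=1.0353
    cross y-line → (1,3), t=0.7454
    cross y-line → (1,4), t=1.7807 (wall)
  → r_1 = 1.7807
beam 2: φ=0°, α=120°
  d=(-0.5000,0.8660)  start (1,2)  tX=0.5600 tY=0.8314  stride 1/|dx|=2.0000 1/|dy|=1.1547
    cross x-line → (0,2), t=0.5600 (wall)
  → r_2 = 0.5600
beam 3: φ=45°, α=165°
  d=(-0.9659,0.2588)  start (1,2)  tX=0.2899 tY=2.7819  stride 1/|dx|=1.0353 1/|dy|=3.8637
    cross x-line → (0,2), t=0.2899 (wall)
  → r_3 = 0.2899

ranges = [1.7807, 0.5600, 0.2899]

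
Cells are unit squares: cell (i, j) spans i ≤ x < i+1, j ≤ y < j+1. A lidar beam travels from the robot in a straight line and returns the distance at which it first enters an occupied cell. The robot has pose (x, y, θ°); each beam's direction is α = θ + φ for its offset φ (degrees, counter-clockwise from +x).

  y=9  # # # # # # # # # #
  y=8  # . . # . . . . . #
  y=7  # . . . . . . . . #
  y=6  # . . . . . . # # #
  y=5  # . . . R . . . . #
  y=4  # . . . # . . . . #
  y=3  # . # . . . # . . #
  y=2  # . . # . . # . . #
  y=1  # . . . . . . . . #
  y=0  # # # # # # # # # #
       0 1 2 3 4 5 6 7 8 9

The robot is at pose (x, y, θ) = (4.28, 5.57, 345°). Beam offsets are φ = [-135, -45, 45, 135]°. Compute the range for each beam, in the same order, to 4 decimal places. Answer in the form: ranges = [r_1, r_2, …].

ranges = [3.7874, 0.6582, 5.4502, 3.9606]

beam 1: φ=-135°, α=210°
  direction (-0.8660, -0.5000); cell (4,5); t to first gridline: x 0.3233, y 1.1400 (then +1.1547 / +2.0000)
    (3,5) via x @ 0.3233
    (3,4) via y @ 1.1400
    (2,4) via x @ 1.4780
    (1,4) via x @ 2.6327
    (1,3) via y @ 3.1400
    (0,3) via x @ 3.7874  # hit
  → r_1 = 3.7874
beam 2: φ=-45°, α=300°
  direction (0.5000, -0.8660); cell (4,5); t to first gridline: x 1.4400, y 0.6582 (then +2.0000 / +1.1547)
    (4,4) via y @ 0.6582  # hit
  → r_2 = 0.6582
beam 3: φ=45°, α=30°
  direction (0.8660, 0.5000); cell (4,5); t to first gridline: x 0.8314, y 0.8600 (then +1.1547 / +2.0000)
    (5,5) via x @ 0.8314
    (5,6) via y @ 0.8600
    (6,6) via x @ 1.9861
    (6,7) via y @ 2.8600
    (7,7) via x @ 3.1408
    (8,7) via x @ 4.2955
    (8,8) via y @ 4.8600
    (9,8) via x @ 5.4502  # hit
  → r_3 = 5.4502
beam 4: φ=135°, α=120°
  direction (-0.5000, 0.8660); cell (4,5); t to first gridline: x 0.5600, y 0.4965 (then +2.0000 / +1.1547)
    (4,6) via y @ 0.4965
    (3,6) via x @ 0.5600
    (3,7) via y @ 1.6512
    (2,7) via x @ 2.5600
    (2,8) via y @ 2.8059
    (2,9) via y @ 3.9606  # hit
  → r_4 = 3.9606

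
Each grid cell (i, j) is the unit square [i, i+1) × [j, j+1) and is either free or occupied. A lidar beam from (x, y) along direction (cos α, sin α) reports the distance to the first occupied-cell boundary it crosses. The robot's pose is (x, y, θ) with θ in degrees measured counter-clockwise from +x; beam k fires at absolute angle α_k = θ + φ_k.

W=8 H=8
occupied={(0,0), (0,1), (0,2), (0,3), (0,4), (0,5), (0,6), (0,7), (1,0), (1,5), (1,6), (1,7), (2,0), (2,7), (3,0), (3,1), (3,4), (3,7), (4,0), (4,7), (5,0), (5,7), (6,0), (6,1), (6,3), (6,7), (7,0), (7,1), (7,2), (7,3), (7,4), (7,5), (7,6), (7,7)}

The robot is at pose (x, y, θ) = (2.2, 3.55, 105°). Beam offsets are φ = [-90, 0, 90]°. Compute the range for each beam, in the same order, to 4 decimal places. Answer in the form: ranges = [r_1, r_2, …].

beam 1: φ=-90°, α=15°
  direction (0.9659, 0.2588); cell (2,3); t to first gridline: x 0.8282, y 1.7387 (then +1.0353 / +3.8637)
    (3,3) via x @ 0.8282
    (3,4) via y @ 1.7387  # hit
  → r_1 = 1.7387
beam 2: φ=0°, α=105°
  direction (-0.2588, 0.9659); cell (2,3); t to first gridline: x 0.7727, y 0.4659 (then +3.8637 / +1.0353)
    (2,4) via y @ 0.4659
    (1,4) via x @ 0.7727
    (1,5) via y @ 1.5012  # hit
  → r_2 = 1.5012
beam 3: φ=90°, α=195°
  direction (-0.9659, -0.2588); cell (2,3); t to first gridline: x 0.2071, y 2.1250 (then +1.0353 / +3.8637)
    (1,3) via x @ 0.2071
    (0,3) via x @ 1.2423  # hit
  → r_3 = 1.2423

ranges = [1.7387, 1.5012, 1.2423]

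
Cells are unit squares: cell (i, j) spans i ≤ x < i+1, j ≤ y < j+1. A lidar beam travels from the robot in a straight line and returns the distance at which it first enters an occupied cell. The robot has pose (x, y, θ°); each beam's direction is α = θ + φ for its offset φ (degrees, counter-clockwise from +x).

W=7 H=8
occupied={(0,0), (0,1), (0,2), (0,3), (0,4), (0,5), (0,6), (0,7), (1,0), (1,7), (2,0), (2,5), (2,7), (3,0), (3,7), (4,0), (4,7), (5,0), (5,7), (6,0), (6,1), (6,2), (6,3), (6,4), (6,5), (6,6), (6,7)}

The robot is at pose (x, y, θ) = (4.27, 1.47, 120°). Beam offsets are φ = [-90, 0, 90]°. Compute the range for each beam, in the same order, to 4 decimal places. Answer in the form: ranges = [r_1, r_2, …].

ranges = [1.9976, 4.0761, 0.9400]

beam 1: φ=-90°, α=30°
  d=(0.8660,0.5000)  start (4,1)  tX=0.8429 tY=1.0600  stride 1/|dx|=1.1547 1/|dy|=2.0000
    cross x-line → (5,1), t=0.8429
    cross y-line → (5,2), t=1.0600
    cross x-line → (6,2), t=1.9976 (wall)
  → r_1 = 1.9976
beam 2: φ=0°, α=120°
  d=(-0.5000,0.8660)  start (4,1)  tX=0.5400 tY=0.6120  stride 1/|dx|=2.0000 1/|dy|=1.1547
    cross x-line → (3,1), t=0.5400
    cross y-line → (3,2), t=0.6120
    cross y-line → (3,3), t=1.7667
    cross x-line → (2,3), t=2.5400
    cross y-line → (2,4), t=2.9214
    cross y-line → (2,5), t=4.0761 (wall)
  → r_2 = 4.0761
beam 3: φ=90°, α=210°
  d=(-0.8660,-0.5000)  start (4,1)  tX=0.3118 tY=0.9400  stride 1/|dx|=1.1547 1/|dy|=2.0000
    cross x-line → (3,1), t=0.3118
    cross y-line → (3,0), t=0.9400 (wall)
  → r_3 = 0.9400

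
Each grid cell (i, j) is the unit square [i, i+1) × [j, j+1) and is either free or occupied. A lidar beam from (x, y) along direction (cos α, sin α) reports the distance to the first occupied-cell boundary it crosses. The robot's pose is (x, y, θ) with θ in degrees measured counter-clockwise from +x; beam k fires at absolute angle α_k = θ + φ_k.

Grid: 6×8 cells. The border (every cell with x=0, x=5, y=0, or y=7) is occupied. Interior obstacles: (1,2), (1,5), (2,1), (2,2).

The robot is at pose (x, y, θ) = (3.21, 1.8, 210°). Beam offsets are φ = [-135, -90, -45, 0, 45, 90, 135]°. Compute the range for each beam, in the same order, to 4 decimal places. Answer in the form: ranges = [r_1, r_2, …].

beam 1: φ=-135°, α=75°
  direction (0.2588, 0.9659); cell (3,1); t to first gridline: x 3.0523, y 0.2071 (then +3.8637 / +1.0353)
    (3,2) via y @ 0.2071
    (3,3) via y @ 1.2423
    (3,4) via y @ 2.2776
    (4,4) via x @ 3.0523
    (4,5) via y @ 3.3129
    (4,6) via y @ 4.3482
    (4,7) via y @ 5.3834  # hit
  → r_1 = 5.3834
beam 2: φ=-90°, α=120°
  direction (-0.5000, 0.8660); cell (3,1); t to first gridline: x 0.4200, y 0.2309 (then +2.0000 / +1.1547)
    (3,2) via y @ 0.2309
    (2,2) via x @ 0.4200  # hit
  → r_2 = 0.4200
beam 3: φ=-45°, α=165°
  direction (-0.9659, 0.2588); cell (3,1); t to first gridline: x 0.2174, y 0.7727 (then +1.0353 / +3.8637)
    (2,1) via x @ 0.2174  # hit
  → r_3 = 0.2174
beam 4: φ=0°, α=210°
  direction (-0.8660, -0.5000); cell (3,1); t to first gridline: x 0.2425, y 1.6000 (then +1.1547 / +2.0000)
    (2,1) via x @ 0.2425  # hit
  → r_4 = 0.2425
beam 5: φ=45°, α=255°
  direction (-0.2588, -0.9659); cell (3,1); t to first gridline: x 0.8114, y 0.8282 (then +3.8637 / +1.0353)
    (2,1) via x @ 0.8114  # hit
  → r_5 = 0.8114
beam 6: φ=90°, α=300°
  direction (0.5000, -0.8660); cell (3,1); t to first gridline: x 1.5800, y 0.9238 (then +2.0000 / +1.1547)
    (3,0) via y @ 0.9238  # hit
  → r_6 = 0.9238
beam 7: φ=135°, α=345°
  direction (0.9659, -0.2588); cell (3,1); t to first gridline: x 0.8179, y 3.0910 (then +1.0353 / +3.8637)
    (4,1) via x @ 0.8179
    (5,1) via x @ 1.8531  # hit
  → r_7 = 1.8531

ranges = [5.3834, 0.4200, 0.2174, 0.2425, 0.8114, 0.9238, 1.8531]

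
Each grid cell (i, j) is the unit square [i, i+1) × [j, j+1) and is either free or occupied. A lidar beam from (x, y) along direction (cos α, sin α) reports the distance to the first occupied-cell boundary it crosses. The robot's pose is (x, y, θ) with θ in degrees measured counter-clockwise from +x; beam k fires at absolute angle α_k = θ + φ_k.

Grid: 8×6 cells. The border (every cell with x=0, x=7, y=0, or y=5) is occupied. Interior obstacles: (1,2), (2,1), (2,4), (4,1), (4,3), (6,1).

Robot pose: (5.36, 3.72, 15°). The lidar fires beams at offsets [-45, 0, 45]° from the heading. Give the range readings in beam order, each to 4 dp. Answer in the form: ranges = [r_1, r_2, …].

beam 1: φ=-45°, α=330°
  direction (0.8660, -0.5000); cell (5,3); t to first gridline: x 0.7390, y 1.4400 (then +1.1547 / +2.0000)
    (6,3) via x @ 0.7390
    (6,2) via y @ 1.4400
    (7,2) via x @ 1.8937  # hit
  → r_1 = 1.8937
beam 2: φ=0°, α=15°
  direction (0.9659, 0.2588); cell (5,3); t to first gridline: x 0.6626, y 1.0818 (then +1.0353 / +3.8637)
    (6,3) via x @ 0.6626
    (6,4) via y @ 1.0818
    (7,4) via x @ 1.6979  # hit
  → r_2 = 1.6979
beam 3: φ=45°, α=60°
  direction (0.5000, 0.8660); cell (5,3); t to first gridline: x 1.2800, y 0.3233 (then +2.0000 / +1.1547)
    (5,4) via y @ 0.3233
    (6,4) via x @ 1.2800
    (6,5) via y @ 1.4780  # hit
  → r_3 = 1.4780

ranges = [1.8937, 1.6979, 1.4780]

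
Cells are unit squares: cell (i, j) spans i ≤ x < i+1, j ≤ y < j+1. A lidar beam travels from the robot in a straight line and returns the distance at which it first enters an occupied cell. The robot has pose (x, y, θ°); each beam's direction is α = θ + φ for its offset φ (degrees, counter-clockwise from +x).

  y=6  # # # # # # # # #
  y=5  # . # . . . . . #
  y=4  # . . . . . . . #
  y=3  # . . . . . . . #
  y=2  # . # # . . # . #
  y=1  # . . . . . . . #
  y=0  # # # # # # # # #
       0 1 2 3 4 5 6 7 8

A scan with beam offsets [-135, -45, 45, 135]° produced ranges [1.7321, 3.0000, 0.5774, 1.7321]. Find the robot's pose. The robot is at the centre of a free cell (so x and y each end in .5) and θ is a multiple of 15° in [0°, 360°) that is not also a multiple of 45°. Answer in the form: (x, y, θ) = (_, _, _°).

(x, y, θ) = (2.5, 4.5, 75°)

Enumerate (i+0.5, j+0.5, θ) over the 31 free cells and 16 admissible headings. For each, cast all 4 beams and compare to the given ranges.
  (1.5, 5.5, 255°): beam 1 = 0.5774 ≠ 1.7321 ✗
  (6.5, 5.5, 60°): beam 1 = 4.6587 ≠ 1.7321 ✗
  (7.5, 2.5, 120°): beam 1 = 0.5176 ≠ 1.7321 ✗
  …
  (2.5, 4.5, 75°): r_1=1.7321, r_2=3.0000, r_3=0.5774, r_4=1.7321 — all match ✓
Unique over the lattice → pose = (2.5, 4.5, 75°).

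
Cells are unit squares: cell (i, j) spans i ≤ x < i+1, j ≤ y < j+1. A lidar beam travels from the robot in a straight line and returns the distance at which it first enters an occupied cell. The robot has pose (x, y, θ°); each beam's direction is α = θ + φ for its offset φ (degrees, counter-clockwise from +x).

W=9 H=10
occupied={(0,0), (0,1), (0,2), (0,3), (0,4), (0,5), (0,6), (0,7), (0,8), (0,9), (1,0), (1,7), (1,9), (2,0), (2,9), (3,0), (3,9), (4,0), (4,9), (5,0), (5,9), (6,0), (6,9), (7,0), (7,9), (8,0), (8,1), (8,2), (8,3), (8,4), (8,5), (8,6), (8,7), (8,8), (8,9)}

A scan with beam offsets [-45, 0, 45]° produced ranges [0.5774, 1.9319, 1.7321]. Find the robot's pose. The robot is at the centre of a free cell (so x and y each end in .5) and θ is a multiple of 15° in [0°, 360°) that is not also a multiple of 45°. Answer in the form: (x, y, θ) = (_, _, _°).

Candidates: 55 free-cell centres × 16 headings = 880 poses. Raycast each; keep the one whose scan matches to 4 dp.
  (5.5, 4.5, 330°): beam 1 = 3.6235 ≠ 0.5774 ✗
  (2.5, 6.5, 330°): beam 1 = 5.6940 ≠ 0.5774 ✗
  (7.5, 8.5, 210°): beam 1 = 1.9319 ≠ 0.5774 ✗
  (6.5, 2.5, 105°): beam 1 = 3.0000 ≠ 0.5774 ✗
  …
  (3.5, 8.5, 165°): r_1=0.5774, r_2=1.9319, r_3=1.7321 — all match ✓
Only this pose fits every beam.

(x, y, θ) = (3.5, 8.5, 165°)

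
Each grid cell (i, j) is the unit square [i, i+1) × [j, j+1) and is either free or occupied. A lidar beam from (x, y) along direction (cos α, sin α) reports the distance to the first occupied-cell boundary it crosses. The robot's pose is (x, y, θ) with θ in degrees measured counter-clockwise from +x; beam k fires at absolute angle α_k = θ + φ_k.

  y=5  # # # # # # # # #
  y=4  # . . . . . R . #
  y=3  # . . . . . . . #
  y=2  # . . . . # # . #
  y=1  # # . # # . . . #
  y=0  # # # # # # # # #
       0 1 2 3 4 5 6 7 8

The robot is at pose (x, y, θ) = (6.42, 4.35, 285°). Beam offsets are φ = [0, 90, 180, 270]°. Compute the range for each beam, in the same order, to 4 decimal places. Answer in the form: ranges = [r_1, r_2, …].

beam 1: φ=0°, α=285°
  dir = (cos 285°, sin 285°) = (0.2588, -0.9659); from cell (6,4)
  next x-line at t=2.2409, next y-line at t=0.3623; Δt_x=3.8637, Δt_y=1.0353
    y: enter (6,3) at t=0.3623
    y: enter (6,2) at t=1.3976 ← occupied
  → r_1 = 1.3976
beam 2: φ=90°, α=15°
  dir = (cos 15°, sin 15°) = (0.9659, 0.2588); from cell (6,4)
  next x-line at t=0.6005, next y-line at t=2.5114; Δt_x=1.0353, Δt_y=3.8637
    x: enter (7,4) at t=0.6005
    x: enter (8,4) at t=1.6357 ← occupied
  → r_2 = 1.6357
beam 3: φ=180°, α=105°
  dir = (cos 105°, sin 105°) = (-0.2588, 0.9659); from cell (6,4)
  next x-line at t=1.6228, next y-line at t=0.6729; Δt_x=3.8637, Δt_y=1.0353
    y: enter (6,5) at t=0.6729 ← occupied
  → r_3 = 0.6729
beam 4: φ=270°, α=195°
  dir = (cos 195°, sin 195°) = (-0.9659, -0.2588); from cell (6,4)
  next x-line at t=0.4348, next y-line at t=1.3523; Δt_x=1.0353, Δt_y=3.8637
    x: enter (5,4) at t=0.4348
    y: enter (5,3) at t=1.3523
    x: enter (4,3) at t=1.4701
    x: enter (3,3) at t=2.5054
    x: enter (2,3) at t=3.5406
    x: enter (1,3) at t=4.5759
    y: enter (1,2) at t=5.2160
    x: enter (0,2) at t=5.6112 ← occupied
  → r_4 = 5.6112

ranges = [1.3976, 1.6357, 0.6729, 5.6112]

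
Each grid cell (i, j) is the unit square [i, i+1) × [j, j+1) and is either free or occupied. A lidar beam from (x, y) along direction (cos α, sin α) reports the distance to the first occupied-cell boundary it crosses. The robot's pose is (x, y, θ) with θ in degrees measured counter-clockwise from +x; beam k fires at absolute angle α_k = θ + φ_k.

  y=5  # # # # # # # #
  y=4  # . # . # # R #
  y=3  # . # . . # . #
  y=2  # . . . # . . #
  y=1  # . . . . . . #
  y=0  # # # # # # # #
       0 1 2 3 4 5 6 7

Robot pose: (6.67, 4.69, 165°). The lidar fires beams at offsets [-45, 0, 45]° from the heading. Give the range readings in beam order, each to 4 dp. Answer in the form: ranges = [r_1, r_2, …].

ranges = [0.3580, 0.6936, 0.7736]

beam 1: φ=-45°, α=120°
  d=(-0.5000,0.8660)  start (6,4)  tX=1.3400 tY=0.3580  stride 1/|dx|=2.0000 1/|dy|=1.1547
    cross y-line → (6,5), t=0.3580 (wall)
  → r_1 = 0.3580
beam 2: φ=0°, α=165°
  d=(-0.9659,0.2588)  start (6,4)  tX=0.6936 tY=1.1977  stride 1/|dx|=1.0353 1/|dy|=3.8637
    cross x-line → (5,4), t=0.6936 (wall)
  → r_2 = 0.6936
beam 3: φ=45°, α=210°
  d=(-0.8660,-0.5000)  start (6,4)  tX=0.7736 tY=1.3800  stride 1/|dx|=1.1547 1/|dy|=2.0000
    cross x-line → (5,4), t=0.7736 (wall)
  → r_3 = 0.7736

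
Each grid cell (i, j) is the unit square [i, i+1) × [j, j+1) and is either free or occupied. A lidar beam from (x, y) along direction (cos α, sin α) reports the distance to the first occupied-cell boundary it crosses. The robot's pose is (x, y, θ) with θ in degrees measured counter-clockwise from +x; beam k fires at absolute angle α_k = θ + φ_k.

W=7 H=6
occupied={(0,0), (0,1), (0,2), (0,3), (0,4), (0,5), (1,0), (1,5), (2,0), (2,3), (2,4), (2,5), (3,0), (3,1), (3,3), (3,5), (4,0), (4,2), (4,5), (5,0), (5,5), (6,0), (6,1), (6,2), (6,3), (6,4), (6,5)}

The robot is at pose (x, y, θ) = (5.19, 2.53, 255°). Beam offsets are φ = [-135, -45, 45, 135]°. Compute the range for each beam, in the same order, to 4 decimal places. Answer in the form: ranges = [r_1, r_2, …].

ranges = [0.3800, 0.2194, 1.6200, 0.9353]

beam 1: φ=-135°, α=120°
  cosα=-0.5000 sinα=0.8660 | (5,2) | tMaxX 0.3800 tMaxY 0.5427 | tΔX 2.0000 tΔY 1.1547
    t=0.3800 [x] (4,2) — stop
  → r_1 = 0.3800
beam 2: φ=-45°, α=210°
  cosα=-0.8660 sinα=-0.5000 | (5,2) | tMaxX 0.2194 tMaxY 1.0600 | tΔX 1.1547 tΔY 2.0000
    t=0.2194 [x] (4,2) — stop
  → r_2 = 0.2194
beam 3: φ=45°, α=300°
  cosα=0.5000 sinα=-0.8660 | (5,2) | tMaxX 1.6200 tMaxY 0.6120 | tΔX 2.0000 tΔY 1.1547
    t=0.6120 [y] (5,1)
    t=1.6200 [x] (6,1) — stop
  → r_3 = 1.6200
beam 4: φ=135°, α=30°
  cosα=0.8660 sinα=0.5000 | (5,2) | tMaxX 0.9353 tMaxY 0.9400 | tΔX 1.1547 tΔY 2.0000
    t=0.9353 [x] (6,2) — stop
  → r_4 = 0.9353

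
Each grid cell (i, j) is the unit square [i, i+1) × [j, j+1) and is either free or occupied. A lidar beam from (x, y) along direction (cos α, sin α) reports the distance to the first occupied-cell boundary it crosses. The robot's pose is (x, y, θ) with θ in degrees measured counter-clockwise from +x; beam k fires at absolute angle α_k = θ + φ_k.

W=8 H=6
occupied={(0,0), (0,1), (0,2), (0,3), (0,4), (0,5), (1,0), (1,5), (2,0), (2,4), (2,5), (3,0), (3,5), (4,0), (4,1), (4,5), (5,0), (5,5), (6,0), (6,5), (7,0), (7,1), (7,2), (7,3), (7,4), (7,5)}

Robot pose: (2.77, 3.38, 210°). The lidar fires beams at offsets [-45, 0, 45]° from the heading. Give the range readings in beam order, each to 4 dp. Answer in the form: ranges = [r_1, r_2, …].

beam 1: φ=-45°, α=165°
  cosα=-0.9659 sinα=0.2588 | (2,3) | tMaxX 0.7972 tMaxY 2.3955 | tΔX 1.0353 tΔY 3.8637
    t=0.7972 [x] (1,3)
    t=1.8324 [x] (0,3) — stop
  → r_1 = 1.8324
beam 2: φ=0°, α=210°
  cosα=-0.8660 sinα=-0.5000 | (2,3) | tMaxX 0.8891 tMaxY 0.7600 | tΔX 1.1547 tΔY 2.0000
    t=0.7600 [y] (2,2)
    t=0.8891 [x] (1,2)
    t=2.0438 [x] (0,2) — stop
  → r_2 = 2.0438
beam 3: φ=45°, α=255°
  cosα=-0.2588 sinα=-0.9659 | (2,3) | tMaxX 2.9751 tMaxY 0.3934 | tΔX 3.8637 tΔY 1.0353
    t=0.3934 [y] (2,2)
    t=1.4287 [y] (2,1)
    t=2.4640 [y] (2,0) — stop
  → r_3 = 2.4640

ranges = [1.8324, 2.0438, 2.4640]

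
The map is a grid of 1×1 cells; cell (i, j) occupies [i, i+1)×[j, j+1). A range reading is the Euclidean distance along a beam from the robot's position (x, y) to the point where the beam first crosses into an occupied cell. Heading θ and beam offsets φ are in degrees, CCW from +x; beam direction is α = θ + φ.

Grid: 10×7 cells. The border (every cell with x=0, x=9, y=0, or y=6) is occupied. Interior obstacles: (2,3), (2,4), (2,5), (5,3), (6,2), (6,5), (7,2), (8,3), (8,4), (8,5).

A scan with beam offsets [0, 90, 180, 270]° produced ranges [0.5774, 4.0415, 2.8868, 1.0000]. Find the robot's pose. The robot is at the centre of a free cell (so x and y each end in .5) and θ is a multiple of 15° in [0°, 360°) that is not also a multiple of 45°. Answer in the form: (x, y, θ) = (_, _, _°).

The pose lattice has 30·16 = 480 candidates. Test each by forward raycasting.
  (4.5, 1.5, 15°): beam 1 = 1.9319 ≠ 0.5774 ✗
  (1.5, 2.5, 165°): beam 1 = 0.5176 ≠ 0.5774 ✗
  (6.5, 4.5, 60°): beam 2 = 3.0000 ≠ 4.0415 ✗
  (5.5, 4.5, 255°): beam 1 = 0.5176 ≠ 0.5774 ✗
  …
  (3.5, 4.5, 210°): r_1=0.5774, r_2=4.0415, r_3=2.8868, r_4=1.0000 — all match ✓
Only this pose fits every beam.

(x, y, θ) = (3.5, 4.5, 210°)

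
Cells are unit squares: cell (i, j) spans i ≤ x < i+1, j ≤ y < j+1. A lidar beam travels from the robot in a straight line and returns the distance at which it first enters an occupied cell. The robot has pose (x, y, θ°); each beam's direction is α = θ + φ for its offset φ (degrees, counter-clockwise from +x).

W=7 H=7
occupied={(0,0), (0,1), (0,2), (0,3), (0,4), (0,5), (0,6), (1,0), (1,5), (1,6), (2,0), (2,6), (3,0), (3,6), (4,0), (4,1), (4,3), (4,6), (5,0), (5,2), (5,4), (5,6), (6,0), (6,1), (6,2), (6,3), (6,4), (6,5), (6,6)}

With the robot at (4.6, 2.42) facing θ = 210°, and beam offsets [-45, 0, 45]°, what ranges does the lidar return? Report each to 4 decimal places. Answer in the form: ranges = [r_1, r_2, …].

ranges = [3.7270, 2.8400, 0.4348]

beam 1: φ=-45°, α=165°
  cosα=-0.9659 sinα=0.2588 | (4,2) | tMaxX 0.6212 tMaxY 2.2409 | tΔX 1.0353 tΔY 3.8637
    t=0.6212 [x] (3,2)
    t=1.6564 [x] (2,2)
    t=2.2409 [y] (2,3)
    t=2.6917 [x] (1,3)
    t=3.7270 [x] (0,3) — stop
  → r_1 = 3.7270
beam 2: φ=0°, α=210°
  cosα=-0.8660 sinα=-0.5000 | (4,2) | tMaxX 0.6928 tMaxY 0.8400 | tΔX 1.1547 tΔY 2.0000
    t=0.6928 [x] (3,2)
    t=0.8400 [y] (3,1)
    t=1.8475 [x] (2,1)
    t=2.8400 [y] (2,0) — stop
  → r_2 = 2.8400
beam 3: φ=45°, α=255°
  cosα=-0.2588 sinα=-0.9659 | (4,2) | tMaxX 2.3182 tMaxY 0.4348 | tΔX 3.8637 tΔY 1.0353
    t=0.4348 [y] (4,1) — stop
  → r_3 = 0.4348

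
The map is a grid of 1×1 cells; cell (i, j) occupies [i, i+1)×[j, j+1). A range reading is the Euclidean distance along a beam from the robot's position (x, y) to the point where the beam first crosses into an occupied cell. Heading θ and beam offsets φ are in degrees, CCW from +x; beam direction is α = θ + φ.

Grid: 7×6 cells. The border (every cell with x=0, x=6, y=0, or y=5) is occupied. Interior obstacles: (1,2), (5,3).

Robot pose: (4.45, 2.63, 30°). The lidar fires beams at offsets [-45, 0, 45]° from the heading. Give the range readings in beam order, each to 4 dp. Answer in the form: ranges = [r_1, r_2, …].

beam 1: φ=-45°, α=345°
  d=(0.9659,-0.2588)  start (4,2)  tX=0.5694 tY=2.4341  stride 1/|dx|=1.0353 1/|dy|=3.8637
    cross x-line → (5,2), t=0.5694
    cross x-line → (6,2), t=1.6047 (wall)
  → r_1 = 1.6047
beam 2: φ=0°, α=30°
  d=(0.8660,0.5000)  start (4,2)  tX=0.6351 tY=0.7400  stride 1/|dx|=1.1547 1/|dy|=2.0000
    cross x-line → (5,2), t=0.6351
    cross y-line → (5,3), t=0.7400 (wall)
  → r_2 = 0.7400
beam 3: φ=45°, α=75°
  d=(0.2588,0.9659)  start (4,2)  tX=2.1250 tY=0.3831  stride 1/|dx|=3.8637 1/|dy|=1.0353
    cross y-line → (4,3), t=0.3831
    cross y-line → (4,4), t=1.4183
    cross x-line → (5,4), t=2.1250
    cross y-line → (5,5), t=2.4536 (wall)
  → r_3 = 2.4536

ranges = [1.6047, 0.7400, 2.4536]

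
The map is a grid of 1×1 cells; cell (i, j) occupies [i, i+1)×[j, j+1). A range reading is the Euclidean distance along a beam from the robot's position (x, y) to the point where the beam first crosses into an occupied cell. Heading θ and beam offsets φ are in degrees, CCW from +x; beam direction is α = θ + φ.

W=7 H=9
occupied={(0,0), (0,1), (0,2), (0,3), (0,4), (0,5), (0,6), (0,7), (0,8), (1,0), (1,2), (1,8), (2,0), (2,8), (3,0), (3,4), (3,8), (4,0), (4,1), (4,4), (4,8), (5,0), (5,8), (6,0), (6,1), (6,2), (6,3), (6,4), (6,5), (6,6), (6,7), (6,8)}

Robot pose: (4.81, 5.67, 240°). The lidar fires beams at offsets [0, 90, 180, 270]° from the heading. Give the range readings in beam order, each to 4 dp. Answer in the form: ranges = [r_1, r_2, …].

ranges = [0.7736, 1.3741, 2.3800, 4.3994]

beam 1: φ=0°, α=240°
  dir = (cos 240°, sin 240°) = (-0.5000, -0.8660); from cell (4,5)
  next x-line at t=1.6200, next y-line at t=0.7736; Δt_x=2.0000, Δt_y=1.1547
    y: enter (4,4) at t=0.7736 ← occupied
  → r_1 = 0.7736
beam 2: φ=90°, α=330°
  dir = (cos 330°, sin 330°) = (0.8660, -0.5000); from cell (4,5)
  next x-line at t=0.2194, next y-line at t=1.3400; Δt_x=1.1547, Δt_y=2.0000
    x: enter (5,5) at t=0.2194
    y: enter (5,4) at t=1.3400
    x: enter (6,4) at t=1.3741 ← occupied
  → r_2 = 1.3741
beam 3: φ=180°, α=60°
  dir = (cos 60°, sin 60°) = (0.5000, 0.8660); from cell (4,5)
  next x-line at t=0.3800, next y-line at t=0.3811; Δt_x=2.0000, Δt_y=1.1547
    x: enter (5,5) at t=0.3800
    y: enter (5,6) at t=0.3811
    y: enter (5,7) at t=1.5358
    x: enter (6,7) at t=2.3800 ← occupied
  → r_3 = 2.3800
beam 4: φ=270°, α=150°
  dir = (cos 150°, sin 150°) = (-0.8660, 0.5000); from cell (4,5)
  next x-line at t=0.9353, next y-line at t=0.6600; Δt_x=1.1547, Δt_y=2.0000
    y: enter (4,6) at t=0.6600
    x: enter (3,6) at t=0.9353
    x: enter (2,6) at t=2.0900
    y: enter (2,7) at t=2.6600
    x: enter (1,7) at t=3.2447
    x: enter (0,7) at t=4.3994 ← occupied
  → r_4 = 4.3994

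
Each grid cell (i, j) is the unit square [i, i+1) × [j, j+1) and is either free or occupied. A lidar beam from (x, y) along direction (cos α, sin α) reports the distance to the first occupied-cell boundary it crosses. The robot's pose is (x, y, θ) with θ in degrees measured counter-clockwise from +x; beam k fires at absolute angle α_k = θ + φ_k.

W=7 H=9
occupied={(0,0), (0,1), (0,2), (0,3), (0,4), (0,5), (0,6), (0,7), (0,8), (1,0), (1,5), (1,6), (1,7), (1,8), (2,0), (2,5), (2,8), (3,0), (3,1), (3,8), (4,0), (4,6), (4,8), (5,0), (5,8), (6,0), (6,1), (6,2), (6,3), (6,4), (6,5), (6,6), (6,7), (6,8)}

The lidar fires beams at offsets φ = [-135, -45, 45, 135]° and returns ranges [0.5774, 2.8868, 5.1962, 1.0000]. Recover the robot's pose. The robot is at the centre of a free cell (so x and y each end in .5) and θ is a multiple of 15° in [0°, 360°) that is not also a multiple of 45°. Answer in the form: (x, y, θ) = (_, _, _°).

Enumerate (i+0.5, j+0.5, θ) over the 29 free cells and 16 admissible headings. For each, cast all 4 beams and compare to the given ranges.
  (5.5, 4.5, 345°): beam 1 = 5.1962 ≠ 0.5774 ✗
  (1.5, 3.5, 120°): beam 1 = 4.6587 ≠ 0.5774 ✗
  (5.5, 2.5, 15°): beam 1 = 1.7321 ≠ 0.5774 ✗
  …
  (1.5, 3.5, 345°): r_1=0.5774, r_2=2.8868, r_3=5.1962, r_4=1.0000 — all match ✓
Unique over the lattice → pose = (1.5, 3.5, 345°).

(x, y, θ) = (1.5, 3.5, 345°)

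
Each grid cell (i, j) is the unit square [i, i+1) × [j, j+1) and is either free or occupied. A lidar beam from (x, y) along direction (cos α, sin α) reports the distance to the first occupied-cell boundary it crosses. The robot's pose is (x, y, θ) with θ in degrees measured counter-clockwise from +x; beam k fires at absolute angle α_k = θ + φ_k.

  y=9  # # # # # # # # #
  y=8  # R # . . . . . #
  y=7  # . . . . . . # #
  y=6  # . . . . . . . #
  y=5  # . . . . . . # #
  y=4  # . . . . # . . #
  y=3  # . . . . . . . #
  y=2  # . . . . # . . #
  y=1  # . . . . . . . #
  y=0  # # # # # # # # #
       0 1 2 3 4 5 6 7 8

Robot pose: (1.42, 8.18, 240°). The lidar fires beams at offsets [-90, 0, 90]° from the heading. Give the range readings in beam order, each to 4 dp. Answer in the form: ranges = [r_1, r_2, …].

beam 1: φ=-90°, α=150°
  cosα=-0.8660 sinα=0.5000 | (1,8) | tMaxX 0.4850 tMaxY 1.6400 | tΔX 1.1547 tΔY 2.0000
    t=0.4850 [x] (0,8) — stop
  → r_1 = 0.4850
beam 2: φ=0°, α=240°
  cosα=-0.5000 sinα=-0.8660 | (1,8) | tMaxX 0.8400 tMaxY 0.2078 | tΔX 2.0000 tΔY 1.1547
    t=0.2078 [y] (1,7)
    t=0.8400 [x] (0,7) — stop
  → r_2 = 0.8400
beam 3: φ=90°, α=330°
  cosα=0.8660 sinα=-0.5000 | (1,8) | tMaxX 0.6697 tMaxY 0.3600 | tΔX 1.1547 tΔY 2.0000
    t=0.3600 [y] (1,7)
    t=0.6697 [x] (2,7)
    t=1.8244 [x] (3,7)
    t=2.3600 [y] (3,6)
    t=2.9791 [x] (4,6)
    t=4.1338 [x] (5,6)
    t=4.3600 [y] (5,5)
    t=5.2885 [x] (6,5)
    t=6.3600 [y] (6,4)
    t=6.4432 [x] (7,4)
    t=7.5979 [x] (8,4) — stop
  → r_3 = 7.5979

ranges = [0.4850, 0.8400, 7.5979]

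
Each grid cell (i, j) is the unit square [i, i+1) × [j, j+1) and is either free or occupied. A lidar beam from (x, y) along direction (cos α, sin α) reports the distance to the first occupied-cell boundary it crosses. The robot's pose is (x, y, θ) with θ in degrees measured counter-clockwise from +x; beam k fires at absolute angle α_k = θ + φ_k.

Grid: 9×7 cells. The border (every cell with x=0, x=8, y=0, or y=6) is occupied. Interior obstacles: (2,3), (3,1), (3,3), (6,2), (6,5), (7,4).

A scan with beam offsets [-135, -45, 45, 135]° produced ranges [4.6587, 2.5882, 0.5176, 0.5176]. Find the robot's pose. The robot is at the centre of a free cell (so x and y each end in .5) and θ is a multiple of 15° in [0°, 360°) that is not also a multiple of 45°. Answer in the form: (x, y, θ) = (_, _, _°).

(x, y, θ) = (5.5, 5.5, 330°)

The pose lattice has 29·16 = 464 candidates. Test each by forward raycasting.
  (3.5, 5.5, 60°): beam 1 = 1.5529 ≠ 4.6587 ✗
  (3.5, 5.5, 165°): beam 1 = 1.0000 ≠ 4.6587 ✗
  (7.5, 3.5, 285°): beam 1 = 5.0000 ≠ 4.6587 ✗
  (6.5, 3.5, 330°): beam 1 = 5.6940 ≠ 4.6587 ✗
  (7.5, 2.5, 75°): beam 1 = 1.0000 ≠ 4.6587 ✗
  …
  (5.5, 5.5, 330°): r_1=4.6587, r_2=2.5882, r_3=0.5176, r_4=0.5176 — all match ✓
Unique over the lattice → pose = (5.5, 5.5, 330°).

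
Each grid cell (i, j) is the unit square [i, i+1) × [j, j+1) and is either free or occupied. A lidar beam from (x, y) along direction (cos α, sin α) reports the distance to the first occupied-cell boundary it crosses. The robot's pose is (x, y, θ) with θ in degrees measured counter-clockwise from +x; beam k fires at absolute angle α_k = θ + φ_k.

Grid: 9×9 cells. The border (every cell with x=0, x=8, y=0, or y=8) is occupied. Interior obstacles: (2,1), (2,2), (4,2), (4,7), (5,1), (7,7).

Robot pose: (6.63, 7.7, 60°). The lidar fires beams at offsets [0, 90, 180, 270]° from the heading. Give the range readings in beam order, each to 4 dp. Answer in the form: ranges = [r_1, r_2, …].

ranges = [0.3464, 0.6000, 7.2600, 0.4272]

beam 1: φ=0°, α=60°
  d=(0.5000,0.8660)  start (6,7)  tX=0.7400 tY=0.3464  stride 1/|dx|=2.0000 1/|dy|=1.1547
    cross y-line → (6,8), t=0.3464 (wall)
  → r_1 = 0.3464
beam 2: φ=90°, α=150°
  d=(-0.8660,0.5000)  start (6,7)  tX=0.7275 tY=0.6000  stride 1/|dx|=1.1547 1/|dy|=2.0000
    cross y-line → (6,8), t=0.6000 (wall)
  → r_2 = 0.6000
beam 3: φ=180°, α=240°
  d=(-0.5000,-0.8660)  start (6,7)  tX=1.2600 tY=0.8083  stride 1/|dx|=2.0000 1/|dy|=1.1547
    cross y-line → (6,6), t=0.8083
    cross x-line → (5,6), t=1.2600
    cross y-line → (5,5), t=1.9630
    cross y-line → (5,4), t=3.1177
    cross x-line → (4,4), t=3.2600
    cross y-line → (4,3), t=4.2724
    cross x-line → (3,3), t=5.2600
    cross y-line → (3,2), t=5.4271
    cross y-line → (3,1), t=6.5818
    cross x-line → (2,1), t=7.2600 (wall)
  → r_3 = 7.2600
beam 4: φ=270°, α=330°
  d=(0.8660,-0.5000)  start (6,7)  tX=0.4272 tY=1.4000  stride 1/|dx|=1.1547 1/|dy|=2.0000
    cross x-line → (7,7), t=0.4272 (wall)
  → r_4 = 0.4272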